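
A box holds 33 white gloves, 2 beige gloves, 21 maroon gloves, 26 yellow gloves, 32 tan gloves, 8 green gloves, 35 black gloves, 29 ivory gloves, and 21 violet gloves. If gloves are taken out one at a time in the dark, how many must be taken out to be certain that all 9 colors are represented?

206

The hardest color to obtain is beige: we could draw every other glove first — 207 − 2 = 205 gloves — without a single beige one.
The next draw must be beige, so 205 + 1 = 206.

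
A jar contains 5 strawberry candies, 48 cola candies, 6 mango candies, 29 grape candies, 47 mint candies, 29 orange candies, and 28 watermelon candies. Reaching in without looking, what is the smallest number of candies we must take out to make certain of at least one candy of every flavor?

188

The hardest flavor to obtain is strawberry: we could draw every other candy first — 192 − 5 = 187 candies — without a single strawberry one.
The next draw must be strawberry, so 187 + 1 = 188.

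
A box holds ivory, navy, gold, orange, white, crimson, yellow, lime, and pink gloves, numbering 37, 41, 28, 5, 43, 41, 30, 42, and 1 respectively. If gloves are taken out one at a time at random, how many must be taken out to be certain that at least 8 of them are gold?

The worst case draws every non-gold glove first: 37 + 41 + 5 + 43 + 41 + 30 + 42 + 1 = 240.
The next 8 draws are then forced to be gold, giving 240 + 8 = 248.

248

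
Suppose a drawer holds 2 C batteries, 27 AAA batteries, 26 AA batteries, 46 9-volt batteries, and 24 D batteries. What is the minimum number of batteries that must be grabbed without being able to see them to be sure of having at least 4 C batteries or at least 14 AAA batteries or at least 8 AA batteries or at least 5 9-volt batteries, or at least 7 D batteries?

33

Each of the 5 types has its own threshold; avoid all of them simultaneously.
The worst case stops just short of every target: all 2 C, 13 AAA, 7 AA, 4 9-volt, 6 D — 2 + 13 + 7 + 4 + 6 = 32 batteries.
One more battery must push some type to its target, so 32 + 1 = 33.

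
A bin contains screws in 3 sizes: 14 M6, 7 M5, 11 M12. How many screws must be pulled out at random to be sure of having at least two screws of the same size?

Treat the 3 sizes as pigeonholes.
The worst case takes 1 screw of each size without reaching 2 of any: 3 × 1 = 3.
The next screw must bring some size to 2, so 3 + 1 = 4.

4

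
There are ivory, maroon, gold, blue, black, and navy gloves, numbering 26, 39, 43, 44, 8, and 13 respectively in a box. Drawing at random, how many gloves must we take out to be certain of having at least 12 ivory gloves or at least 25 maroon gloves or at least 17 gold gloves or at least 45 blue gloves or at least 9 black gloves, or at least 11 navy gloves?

114

Each of the 6 colors has its own threshold; avoid all of them simultaneously.
The worst case stops just short of every target: 11 ivory, 24 maroon, 16 gold, 44 blue, 8 black, 10 navy — 11 + 24 + 16 + 44 + 8 + 10 = 113 gloves.
One more glove must push some color to its target, so 113 + 1 = 114.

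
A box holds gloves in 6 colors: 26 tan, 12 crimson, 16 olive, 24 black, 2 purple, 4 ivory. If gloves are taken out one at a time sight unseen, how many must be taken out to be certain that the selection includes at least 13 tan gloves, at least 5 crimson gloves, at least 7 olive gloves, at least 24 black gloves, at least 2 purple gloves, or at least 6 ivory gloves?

51

Each of the 6 colors has its own threshold; avoid all of them simultaneously.
The worst case stops just short of every target: 12 tan, 4 crimson, 6 olive, 23 black, 1 purple, all 4 ivory — 12 + 4 + 6 + 23 + 1 + 4 = 50 gloves.
One more glove must push some color to its target, so 50 + 1 = 51.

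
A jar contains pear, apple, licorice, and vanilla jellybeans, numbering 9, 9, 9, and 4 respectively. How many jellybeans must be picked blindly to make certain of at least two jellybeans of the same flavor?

The worst case takes 1 jellybean of each flavor without reaching 2 of any: 4 × 1 = 4.
The next jellybean must bring some flavor to 2, so 4 + 1 = 5.

5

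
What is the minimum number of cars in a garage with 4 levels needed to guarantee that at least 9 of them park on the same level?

33

There are 4 levels acting as pigeonholes.
With 4 × 8 = 32 cars we could place exactly 8 in each, with no class reaching 9.
One more forces some class to hold 9, so 32 + 1 = 33.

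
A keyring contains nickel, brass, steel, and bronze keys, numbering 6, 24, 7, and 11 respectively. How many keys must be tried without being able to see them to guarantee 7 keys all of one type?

Treat the 4 types as pigeonholes.
The worst case takes 6 keys of each type without reaching 7 of any: 4 × 6 = 24.
The next key must bring some type to 7, so 24 + 1 = 25.

25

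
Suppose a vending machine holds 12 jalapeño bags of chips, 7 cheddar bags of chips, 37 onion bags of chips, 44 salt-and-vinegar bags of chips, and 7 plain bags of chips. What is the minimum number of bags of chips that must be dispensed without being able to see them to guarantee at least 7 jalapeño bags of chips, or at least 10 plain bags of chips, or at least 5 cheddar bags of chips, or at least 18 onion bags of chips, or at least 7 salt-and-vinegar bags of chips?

41

The worst case stops just short of every target: 6 jalapeño, 4 cheddar, 17 onion, 6 salt-and-vinegar, all 7 plain — 6 + 4 + 17 + 6 + 7 = 40 bags of chips.
One more bag of chips must push some flavor to its target, so 40 + 1 = 41.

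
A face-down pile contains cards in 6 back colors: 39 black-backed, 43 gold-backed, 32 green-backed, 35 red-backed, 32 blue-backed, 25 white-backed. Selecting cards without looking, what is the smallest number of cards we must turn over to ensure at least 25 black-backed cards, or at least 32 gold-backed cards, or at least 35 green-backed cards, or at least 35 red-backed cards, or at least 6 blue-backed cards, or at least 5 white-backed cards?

131

The worst case stops just short of every target: 24 black-backed, 31 gold-backed, all 32 green-backed, 34 red-backed, 5 blue-backed, 4 white-backed — 24 + 31 + 32 + 34 + 5 + 4 = 130 cards.
One more card must push some back color to its target, so 130 + 1 = 131.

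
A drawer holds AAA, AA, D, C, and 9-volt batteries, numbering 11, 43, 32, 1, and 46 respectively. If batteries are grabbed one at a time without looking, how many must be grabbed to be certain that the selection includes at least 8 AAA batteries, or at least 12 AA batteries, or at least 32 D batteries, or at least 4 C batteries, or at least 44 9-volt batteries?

94

The worst case stops just short of every target: 7 AAA, 11 AA, 31 D, all 1 C, 43 9-volt — 7 + 11 + 31 + 1 + 43 = 93 batteries.
One more battery must push some type to its target, so 93 + 1 = 94.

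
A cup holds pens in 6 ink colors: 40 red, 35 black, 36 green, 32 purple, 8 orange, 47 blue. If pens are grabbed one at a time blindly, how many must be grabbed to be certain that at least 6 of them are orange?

The worst case draws every non-orange pen first: 40 + 35 + 36 + 32 + 47 = 190.
The next 6 draws are then forced to be orange, giving 190 + 6 = 196.

196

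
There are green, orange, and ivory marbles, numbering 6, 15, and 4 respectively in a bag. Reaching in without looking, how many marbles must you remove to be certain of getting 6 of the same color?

15

Treat the 3 colors as pigeonholes.
In the worst case we take at most 5 of each color, but all 4 ivory (fewer than 5), giving 5 + 5 + 4 = 14.
One more marble then forces some color to 6, so 14 + 1 = 15.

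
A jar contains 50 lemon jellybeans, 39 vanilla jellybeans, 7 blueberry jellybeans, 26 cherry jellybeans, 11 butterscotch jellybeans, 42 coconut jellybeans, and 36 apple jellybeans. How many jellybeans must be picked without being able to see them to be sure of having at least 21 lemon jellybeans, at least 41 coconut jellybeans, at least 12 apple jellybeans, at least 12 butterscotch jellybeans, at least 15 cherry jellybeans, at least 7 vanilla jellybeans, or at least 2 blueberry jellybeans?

104

The worst case stops just short of every target: 20 lemon, 6 vanilla, 1 blueberry, 14 cherry, 11 butterscotch, 40 coconut, 11 apple — 20 + 6 + 1 + 14 + 11 + 40 + 11 = 103 jellybeans.
One more jellybean must push some flavor to its target, so 103 + 1 = 104.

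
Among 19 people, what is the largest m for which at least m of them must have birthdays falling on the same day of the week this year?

If each of the 7 days of the week held at most 2, the total would be at most 7 × 2 = 14 < 19, a contradiction.
So at least one holds ⌈19/7⌉ = 3.

3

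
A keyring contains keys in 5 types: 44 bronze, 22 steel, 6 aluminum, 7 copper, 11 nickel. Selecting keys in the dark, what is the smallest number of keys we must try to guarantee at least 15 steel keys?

83

The worst case draws every non-steel key first: 44 + 6 + 7 + 11 = 68.
The next 15 draws are then forced to be steel, giving 68 + 15 = 83.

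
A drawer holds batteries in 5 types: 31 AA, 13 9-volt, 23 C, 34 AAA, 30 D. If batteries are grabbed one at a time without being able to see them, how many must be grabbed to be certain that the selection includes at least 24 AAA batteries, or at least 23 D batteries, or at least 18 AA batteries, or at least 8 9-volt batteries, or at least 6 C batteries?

75

The worst case stops just short of every target: 17 AA, 7 9-volt, 5 C, 23 AAA, 22 D — 17 + 7 + 5 + 23 + 22 = 74 batteries.
One more battery must push some type to its target, so 74 + 1 = 75.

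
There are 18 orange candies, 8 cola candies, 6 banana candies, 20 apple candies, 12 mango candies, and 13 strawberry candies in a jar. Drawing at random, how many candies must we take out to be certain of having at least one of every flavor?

The hardest flavor to obtain is banana: we could draw every other candy first — 77 − 6 = 71 candies — without a single banana one.
The next draw must be banana, so 71 + 1 = 72.

72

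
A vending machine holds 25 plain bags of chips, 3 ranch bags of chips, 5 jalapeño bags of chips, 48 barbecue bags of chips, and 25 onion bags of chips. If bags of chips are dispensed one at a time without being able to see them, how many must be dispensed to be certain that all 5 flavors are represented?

104

The hardest flavor to obtain is ranch: we could draw every other bag of chips first — 106 − 3 = 103 bags of chips — without a single ranch one.
The next draw must be ranch, so 103 + 1 = 104.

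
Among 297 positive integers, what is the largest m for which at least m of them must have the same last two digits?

3

There are 100 possible two-digit endings, which serve as the pigeonholes.
If each of the 100 possible two-digit endings held at most 2, the total would be at most 100 × 2 = 200 < 297, a contradiction.
So at least one holds ⌈297/100⌉ = 3.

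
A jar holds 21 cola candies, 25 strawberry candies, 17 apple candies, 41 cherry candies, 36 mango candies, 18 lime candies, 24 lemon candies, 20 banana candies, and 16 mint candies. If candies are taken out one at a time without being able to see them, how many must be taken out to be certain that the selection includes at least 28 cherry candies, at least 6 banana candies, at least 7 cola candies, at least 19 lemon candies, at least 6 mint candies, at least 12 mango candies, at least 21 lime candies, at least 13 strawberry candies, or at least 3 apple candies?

105

The worst case stops just short of every target: 6 cola, 12 strawberry, 2 apple, 27 cherry, 11 mango, all 18 lime, 18 lemon, 5 banana, 5 mint — 6 + 12 + 2 + 27 + 11 + 18 + 18 + 5 + 5 = 104 candies.
One more candy must push some flavor to its target, so 104 + 1 = 105.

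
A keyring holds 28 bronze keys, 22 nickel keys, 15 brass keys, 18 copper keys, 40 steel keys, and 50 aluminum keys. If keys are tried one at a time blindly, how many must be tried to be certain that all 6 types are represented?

The hardest type to obtain is brass: we could draw every other key first — 173 − 15 = 158 keys — without a single brass one.
The next draw must be brass, so 158 + 1 = 159.

159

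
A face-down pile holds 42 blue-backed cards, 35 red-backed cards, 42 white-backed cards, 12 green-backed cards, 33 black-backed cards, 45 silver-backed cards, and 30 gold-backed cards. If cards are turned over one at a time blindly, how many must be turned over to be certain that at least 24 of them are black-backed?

230

To avoid black-backed cards as long as possible, exhaust the other 6 back colors first.
The worst case draws every non-black-backed card first: 42 + 35 + 42 + 12 + 45 + 30 = 206.
The next 24 draws are then forced to be black-backed, giving 206 + 24 = 230.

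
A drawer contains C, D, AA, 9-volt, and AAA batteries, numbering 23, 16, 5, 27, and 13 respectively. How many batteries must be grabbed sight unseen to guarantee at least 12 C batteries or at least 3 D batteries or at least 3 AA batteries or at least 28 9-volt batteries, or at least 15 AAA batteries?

The worst case stops just short of every target: 11 C, 2 D, 2 AA, 27 9-volt, all 13 AAA — 11 + 2 + 2 + 27 + 13 = 55 batteries.
One more battery must push some type to its target, so 55 + 1 = 56.

56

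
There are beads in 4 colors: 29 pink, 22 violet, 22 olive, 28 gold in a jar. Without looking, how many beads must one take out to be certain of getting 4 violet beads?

The worst case draws every non-violet bead first: 29 + 22 + 28 = 79.
The next 4 draws are then forced to be violet, giving 79 + 4 = 83.

83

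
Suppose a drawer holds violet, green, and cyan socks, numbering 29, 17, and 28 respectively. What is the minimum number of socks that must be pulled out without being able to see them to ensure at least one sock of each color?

The hardest color to obtain is green: we could draw every other sock first — 74 − 17 = 57 socks — without a single green one.
The next draw must be green, so 57 + 1 = 58.

58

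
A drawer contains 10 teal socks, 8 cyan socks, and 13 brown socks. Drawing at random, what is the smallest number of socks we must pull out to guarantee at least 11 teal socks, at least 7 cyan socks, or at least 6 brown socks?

22

The worst case stops just short of every target: 10 teal, 6 cyan, 5 brown — 10 + 6 + 5 = 21 socks.
One more sock must push some color to its target, so 21 + 1 = 22.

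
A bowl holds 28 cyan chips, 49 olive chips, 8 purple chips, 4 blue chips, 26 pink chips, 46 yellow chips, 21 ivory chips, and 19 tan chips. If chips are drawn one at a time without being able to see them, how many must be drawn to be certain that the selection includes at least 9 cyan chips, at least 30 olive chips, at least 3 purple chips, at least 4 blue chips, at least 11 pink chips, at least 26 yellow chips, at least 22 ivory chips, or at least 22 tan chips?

118

Each of the 8 colors has its own threshold; avoid all of them simultaneously.
The worst case stops just short of every target: 8 cyan, 29 olive, 2 purple, 3 blue, 10 pink, 25 yellow, 21 ivory, all 19 tan — 8 + 29 + 2 + 3 + 10 + 25 + 21 + 19 = 117 chips.
One more chip must push some color to its target, so 117 + 1 = 118.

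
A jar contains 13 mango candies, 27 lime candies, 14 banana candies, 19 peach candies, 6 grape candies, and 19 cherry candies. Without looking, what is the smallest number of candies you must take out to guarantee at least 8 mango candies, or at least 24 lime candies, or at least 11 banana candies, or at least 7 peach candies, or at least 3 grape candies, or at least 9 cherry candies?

57

The worst case stops just short of every target: 7 mango, 23 lime, 10 banana, 6 peach, 2 grape, 8 cherry — 7 + 23 + 10 + 6 + 2 + 8 = 56 candies.
One more candy must push some flavor to its target, so 56 + 1 = 57.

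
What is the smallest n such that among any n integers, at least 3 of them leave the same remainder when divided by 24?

There are 24 residue classes modulo 24 acting as pigeonholes.
With 24 × 2 = 48 integers we could place exactly 2 in each, with no class reaching 3.
One more forces some class to hold 3, so 48 + 1 = 49.

49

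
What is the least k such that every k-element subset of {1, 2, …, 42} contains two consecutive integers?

Partition {1, …, 42} into 21 pairs: {1,2}, {3,4}, …, {41,42}.
Choosing 21 integers — say the 21 even numbers 2, 4, …, 42 — takes one from each pair and avoids the property.
Choosing 22 forces two into the same pair by pigeonhole, and those are consecutive. So 22.

22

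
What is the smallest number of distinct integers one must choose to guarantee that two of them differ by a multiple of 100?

Two integers differ by a multiple of 100 exactly when they share a remainder mod 100.
There are 100 residue classes mod 100, so 100 integers can all lie in distinct classes.
One more integer must repeat a residue, giving a difference divisible by 100. So n = 100 + 1 = 101.

101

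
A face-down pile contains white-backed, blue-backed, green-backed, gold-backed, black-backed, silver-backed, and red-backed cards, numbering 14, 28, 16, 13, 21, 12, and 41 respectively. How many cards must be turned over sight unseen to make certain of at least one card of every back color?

The hardest back color to obtain is silver-backed: we could draw every other card first — 145 − 12 = 133 cards — without a single silver-backed one.
The next draw must be silver-backed, so 133 + 1 = 134.

134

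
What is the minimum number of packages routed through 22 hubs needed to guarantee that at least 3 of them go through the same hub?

45

There are 22 hubs acting as pigeonholes.
With 22 × 2 = 44 packages we could place exactly 2 in each, with no class reaching 3.
One more forces some class to hold 3, so 44 + 1 = 45.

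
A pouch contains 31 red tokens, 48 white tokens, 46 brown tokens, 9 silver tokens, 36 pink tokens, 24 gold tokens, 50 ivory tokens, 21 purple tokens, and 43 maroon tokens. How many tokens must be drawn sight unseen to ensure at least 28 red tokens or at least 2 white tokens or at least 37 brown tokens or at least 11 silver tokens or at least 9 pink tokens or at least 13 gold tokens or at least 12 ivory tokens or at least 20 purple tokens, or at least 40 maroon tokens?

The worst case stops just short of every target: 27 red, 1 white, 36 brown, all 9 silver, 8 pink, 12 gold, 11 ivory, 19 purple, 39 maroon — 27 + 1 + 36 + 9 + 8 + 12 + 11 + 19 + 39 = 162 tokens.
One more token must push some color to its target, so 162 + 1 = 163.

163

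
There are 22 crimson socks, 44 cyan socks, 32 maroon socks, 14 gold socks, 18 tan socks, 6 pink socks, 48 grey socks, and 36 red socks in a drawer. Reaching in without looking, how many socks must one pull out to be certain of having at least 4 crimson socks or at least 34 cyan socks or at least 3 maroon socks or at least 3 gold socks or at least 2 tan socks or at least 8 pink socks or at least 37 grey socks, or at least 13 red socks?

Each of the 8 colors has its own threshold; avoid all of them simultaneously.
The worst case stops just short of every target: 3 crimson, 33 cyan, 2 maroon, 2 gold, 1 tan, all 6 pink, 36 grey, 12 red — 3 + 33 + 2 + 2 + 1 + 6 + 36 + 12 = 95 socks.
One more sock must push some color to its target, so 95 + 1 = 96.

96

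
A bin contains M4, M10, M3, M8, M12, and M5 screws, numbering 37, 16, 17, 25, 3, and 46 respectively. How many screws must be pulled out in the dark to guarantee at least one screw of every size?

142

The hardest size to obtain is M12: we could draw every other screw first — 144 − 3 = 141 screws — without a single M12 one.
The next draw must be M12, so 141 + 1 = 142.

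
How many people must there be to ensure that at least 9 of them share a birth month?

There are 12 months of the year acting as pigeonholes.
With 12 × 8 = 96 people we could place exactly 8 in each, with no class reaching 9.
One more forces some class to hold 9, so 96 + 1 = 97.

97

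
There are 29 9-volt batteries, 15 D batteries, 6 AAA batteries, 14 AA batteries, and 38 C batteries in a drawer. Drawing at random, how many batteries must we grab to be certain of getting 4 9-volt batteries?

77

The worst case draws every non-9-volt battery first: 15 + 6 + 14 + 38 = 73.
The next 4 draws are then forced to be 9-volt, giving 73 + 4 = 77.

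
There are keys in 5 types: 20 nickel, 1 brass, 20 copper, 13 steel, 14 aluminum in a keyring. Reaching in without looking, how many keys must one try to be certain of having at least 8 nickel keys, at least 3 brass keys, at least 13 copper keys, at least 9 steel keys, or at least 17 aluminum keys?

43

Each of the 5 types has its own threshold; avoid all of them simultaneously.
The worst case stops just short of every target: 7 nickel, all 1 brass, 12 copper, 8 steel, all 14 aluminum — 7 + 1 + 12 + 8 + 14 = 42 keys.
One more key must push some type to its target, so 42 + 1 = 43.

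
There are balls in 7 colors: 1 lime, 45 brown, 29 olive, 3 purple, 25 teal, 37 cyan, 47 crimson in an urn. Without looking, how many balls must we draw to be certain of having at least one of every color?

The hardest color to obtain is lime: we could draw every other ball first — 187 − 1 = 186 balls — without a single lime one.
The next draw must be lime, so 186 + 1 = 187.

187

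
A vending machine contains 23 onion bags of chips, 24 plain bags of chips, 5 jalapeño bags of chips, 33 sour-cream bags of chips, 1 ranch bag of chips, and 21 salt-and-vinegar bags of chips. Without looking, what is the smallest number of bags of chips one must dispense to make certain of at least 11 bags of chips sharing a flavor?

In the worst case we take at most 10 of each flavor, but all 5 jalapeño and all 1 ranch (fewer than 10), giving 10 + 10 + 5 + 10 + 1 + 10 = 46.
One more bag of chips then forces some flavor to 11, so 46 + 1 = 47.

47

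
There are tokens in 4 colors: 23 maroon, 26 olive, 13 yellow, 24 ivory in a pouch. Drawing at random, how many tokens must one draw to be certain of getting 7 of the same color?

25

The worst case takes 6 tokens of each color without reaching 7 of any: 4 × 6 = 24.
The next token must bring some color to 7, so 24 + 1 = 25.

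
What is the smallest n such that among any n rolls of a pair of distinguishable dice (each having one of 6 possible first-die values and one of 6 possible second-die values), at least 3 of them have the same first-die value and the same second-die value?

There are 6 × 6 = 36 (first-die value, second-die value) combinations acting as pigeonholes.
With 36 × 2 = 72 rolls of a pair of distinguishable dice we could place exactly 2 in each, with no (first-die value, second-die value) pair reaching 3.
One more forces some (first-die value, second-die value) pair to hold 3, so 72 + 1 = 73.

73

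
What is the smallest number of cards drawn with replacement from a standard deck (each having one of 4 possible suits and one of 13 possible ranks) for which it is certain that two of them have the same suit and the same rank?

There are 4 × 13 = 52 (suit, rank) combinations acting as pigeonholes.
With 52 cards drawn with replacement from a standard deck we could place one in each, avoiding any repeat.
One more forces some (suit, rank) pair to hold 2, so 52 + 1 = 53.

53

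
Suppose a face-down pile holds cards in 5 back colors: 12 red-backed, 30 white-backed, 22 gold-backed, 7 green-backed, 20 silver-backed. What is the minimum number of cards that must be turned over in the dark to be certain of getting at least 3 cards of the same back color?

Treat the 5 back colors as pigeonholes.
The worst case takes 2 cards of each back color without reaching 3 of any: 5 × 2 = 10.
The next card must bring some back color to 3, so 10 + 1 = 11.

11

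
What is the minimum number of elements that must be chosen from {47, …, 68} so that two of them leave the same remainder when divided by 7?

8

Use the pigeonhole principle on residue classes: group the integers by remainder mod 7; there are 7 residue classes, each nonempty in this range.
Choosing one from each class (7 integers) avoids any shared remainder.
One more choice must repeat a class, so two differ by a multiple of 7. Hence 7 + 1 = 8.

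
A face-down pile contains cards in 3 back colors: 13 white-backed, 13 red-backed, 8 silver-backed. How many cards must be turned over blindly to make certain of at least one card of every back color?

27

The hardest back color to obtain is silver-backed: we could draw every other card first — 34 − 8 = 26 cards — without a single silver-backed one.
The next draw must be silver-backed, so 26 + 1 = 27.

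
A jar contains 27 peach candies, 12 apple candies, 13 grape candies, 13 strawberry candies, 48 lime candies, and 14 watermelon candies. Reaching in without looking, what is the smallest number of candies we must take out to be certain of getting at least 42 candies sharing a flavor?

Treat the 6 flavors as pigeonholes.
In the worst case we take at most 41 of each flavor, but all 27 peach, all 12 apple, all 13 grape, all 13 strawberry, and all 14 watermelon (fewer than 41), giving 27 + 12 + 13 + 13 + 41 + 14 = 120.
One more candy then forces some flavor to 42, so 120 + 1 = 121.

121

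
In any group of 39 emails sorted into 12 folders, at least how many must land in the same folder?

The 39 emails fall into 12 folders.
If each of the 12 folders held at most 3, the total would be at most 12 × 3 = 36 < 39, a contradiction.
So at least one holds ⌈39/12⌉ = 4.

4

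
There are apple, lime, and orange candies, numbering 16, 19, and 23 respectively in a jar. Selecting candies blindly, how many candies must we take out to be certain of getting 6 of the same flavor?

16

Treat the 3 flavors as pigeonholes.
The worst case takes 5 candies of each flavor without reaching 6 of any: 3 × 5 = 15.
The next candy must bring some flavor to 6, so 15 + 1 = 16.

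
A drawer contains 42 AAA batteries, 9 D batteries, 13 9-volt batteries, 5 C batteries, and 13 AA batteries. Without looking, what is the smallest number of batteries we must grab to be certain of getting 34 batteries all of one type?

In the worst case we take at most 33 of each type, but all 9 D, all 13 9-volt, all 5 C, and all 13 AA (fewer than 33), giving 33 + 9 + 13 + 5 + 13 = 73.
One more battery then forces some type to 34, so 73 + 1 = 74.

74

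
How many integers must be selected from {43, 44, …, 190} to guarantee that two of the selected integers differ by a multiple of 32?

33

Use the pigeonhole principle on residue classes: group the integers by remainder mod 32; there are 32 residue classes, each nonempty in this range.
Choosing one from each class (32 integers) avoids any shared remainder.
One more choice must repeat a class, so two differ by a multiple of 32. Hence 32 + 1 = 33.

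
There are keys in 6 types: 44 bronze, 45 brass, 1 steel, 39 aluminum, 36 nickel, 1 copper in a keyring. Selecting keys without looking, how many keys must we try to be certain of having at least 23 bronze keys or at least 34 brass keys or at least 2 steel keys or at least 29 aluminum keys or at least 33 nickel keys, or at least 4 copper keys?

118

The worst case stops just short of every target: 22 bronze, 33 brass, 1 steel, 28 aluminum, 32 nickel, all 1 copper — 22 + 33 + 1 + 28 + 32 + 1 = 117 keys.
One more key must push some type to its target, so 117 + 1 = 118.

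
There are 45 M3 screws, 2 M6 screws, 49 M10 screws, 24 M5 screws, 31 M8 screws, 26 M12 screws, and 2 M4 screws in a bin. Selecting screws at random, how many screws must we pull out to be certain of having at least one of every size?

178

The hardest size to obtain is M6: we could draw every other screw first — 179 − 2 = 177 screws — without a single M6 one.
The next draw must be M6, so 177 + 1 = 178.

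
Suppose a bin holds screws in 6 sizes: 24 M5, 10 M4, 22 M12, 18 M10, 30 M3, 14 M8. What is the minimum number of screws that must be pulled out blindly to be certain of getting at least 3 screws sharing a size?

The worst case takes 2 screws of each size without reaching 3 of any: 6 × 2 = 12.
The next screw must bring some size to 3, so 12 + 1 = 13.

13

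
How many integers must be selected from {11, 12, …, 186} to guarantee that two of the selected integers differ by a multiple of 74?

Use the pigeonhole principle on residue classes: group the integers by remainder mod 74; there are 74 residue classes, each nonempty in this range.
Choosing one from each class (74 integers) avoids any shared remainder.
One more choice must repeat a class, so two differ by a multiple of 74. Hence 74 + 1 = 75.

75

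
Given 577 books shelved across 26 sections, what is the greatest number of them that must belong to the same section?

If each of the 26 sections held at most 22, the total would be at most 26 × 22 = 572 < 577, a contradiction.
So at least one holds ⌈577/26⌉ = 23.

23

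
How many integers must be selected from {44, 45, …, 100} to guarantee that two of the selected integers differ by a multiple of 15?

Group the integers by remainder mod 15; there are 15 residue classes, each nonempty in this range.
Choosing one from each class (15 integers) avoids any shared remainder.
One more choice must repeat a class, so two differ by a multiple of 15. Hence 15 + 1 = 16.

16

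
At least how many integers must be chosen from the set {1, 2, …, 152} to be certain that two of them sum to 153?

77

Partition {1, …, 152} into 76 pairs: {1,152}, {2,151}, …, {76,77}.
Choosing 76 integers — say the integers 1 through 76 — takes one from each pair and avoids the property.
Choosing 77 forces two into the same pair by pigeonhole, and those sum to 153. So 77.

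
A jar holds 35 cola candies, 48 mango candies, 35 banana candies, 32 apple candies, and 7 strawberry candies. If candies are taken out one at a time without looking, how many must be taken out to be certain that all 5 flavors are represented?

The hardest flavor to obtain is strawberry: we could draw every other candy first — 157 − 7 = 150 candies — without a single strawberry one.
The next draw must be strawberry, so 150 + 1 = 151.

151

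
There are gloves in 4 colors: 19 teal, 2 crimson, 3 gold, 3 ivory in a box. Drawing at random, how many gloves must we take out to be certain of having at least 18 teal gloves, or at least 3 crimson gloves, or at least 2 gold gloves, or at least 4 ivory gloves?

24

Each of the 4 colors has its own threshold; avoid all of them simultaneously.
The worst case stops just short of every target: 17 teal, 2 crimson, 1 gold, 3 ivory — 17 + 2 + 1 + 3 = 23 gloves.
One more glove must push some color to its target, so 23 + 1 = 24.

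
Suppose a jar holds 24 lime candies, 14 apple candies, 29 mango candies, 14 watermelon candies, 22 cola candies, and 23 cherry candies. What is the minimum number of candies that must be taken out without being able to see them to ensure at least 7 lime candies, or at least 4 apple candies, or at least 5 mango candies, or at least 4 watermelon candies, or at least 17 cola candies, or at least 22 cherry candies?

54

Each of the 6 flavors has its own threshold; avoid all of them simultaneously.
The worst case stops just short of every target: 6 lime, 3 apple, 4 mango, 3 watermelon, 16 cola, 21 cherry — 6 + 3 + 4 + 3 + 16 + 21 = 53 candies.
One more candy must push some flavor to its target, so 53 + 1 = 54.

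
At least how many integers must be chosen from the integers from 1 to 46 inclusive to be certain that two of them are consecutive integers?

24

Partition {1, …, 46} into 23 pairs: {1,2}, {3,4}, …, {45,46}.
Choosing 23 integers — say the 23 even numbers 2, 4, …, 46 — takes one from each pair and avoids the property.
Choosing 24 forces two into the same pair by pigeonhole, and those are consecutive. So 24.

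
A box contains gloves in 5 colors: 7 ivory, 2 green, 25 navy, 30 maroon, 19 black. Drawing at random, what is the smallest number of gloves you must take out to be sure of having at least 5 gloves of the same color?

In the worst case we take at most 4 of each color, but all 2 green (fewer than 4), giving 4 + 2 + 4 + 4 + 4 = 18.
One more glove then forces some color to 5, so 18 + 1 = 19.

19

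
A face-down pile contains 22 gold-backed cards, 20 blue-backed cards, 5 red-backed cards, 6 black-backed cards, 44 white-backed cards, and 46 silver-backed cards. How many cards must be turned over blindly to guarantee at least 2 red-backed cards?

To avoid red-backed cards as long as possible, exhaust the other 5 back colors first.
The worst case draws every non-red-backed card first: 22 + 20 + 6 + 44 + 46 = 138.
The next 2 draws are then forced to be red-backed, giving 138 + 2 = 140.

140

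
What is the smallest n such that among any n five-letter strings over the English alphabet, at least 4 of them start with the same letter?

There are 26 possible first letters acting as pigeonholes.
With 26 × 3 = 78 five-letter strings over the English alphabet we could place exactly 3 in each, with no class reaching 4.
One more forces some class to hold 4, so 78 + 1 = 79.

79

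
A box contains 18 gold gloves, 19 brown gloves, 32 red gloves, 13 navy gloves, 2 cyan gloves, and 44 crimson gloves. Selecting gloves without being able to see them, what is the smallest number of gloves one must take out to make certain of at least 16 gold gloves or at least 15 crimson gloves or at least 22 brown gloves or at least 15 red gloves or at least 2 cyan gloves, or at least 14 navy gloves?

77

The worst case stops just short of every target: 15 gold, all 19 brown, 14 red, 13 navy, 1 cyan, 14 crimson — 15 + 19 + 14 + 13 + 1 + 14 = 76 gloves.
One more glove must push some color to its target, so 76 + 1 = 77.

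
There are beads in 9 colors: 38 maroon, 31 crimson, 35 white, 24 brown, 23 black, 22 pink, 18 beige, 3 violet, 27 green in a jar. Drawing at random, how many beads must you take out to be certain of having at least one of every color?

The hardest color to obtain is violet: we could draw every other bead first — 221 − 3 = 218 beads — without a single violet one.
The next draw must be violet, so 218 + 1 = 219.

219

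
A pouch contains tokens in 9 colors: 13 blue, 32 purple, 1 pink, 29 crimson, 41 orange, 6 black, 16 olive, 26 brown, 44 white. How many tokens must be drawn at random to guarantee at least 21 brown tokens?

203

The worst case draws every non-brown token first: 13 + 32 + 1 + 29 + 41 + 6 + 16 + 44 = 182.
The next 21 draws are then forced to be brown, giving 182 + 21 = 203.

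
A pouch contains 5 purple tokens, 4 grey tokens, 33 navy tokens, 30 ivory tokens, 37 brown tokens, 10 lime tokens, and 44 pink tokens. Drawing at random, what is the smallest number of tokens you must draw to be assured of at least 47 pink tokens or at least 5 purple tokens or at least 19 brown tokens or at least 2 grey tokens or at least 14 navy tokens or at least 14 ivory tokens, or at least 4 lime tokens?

Each of the 7 colors has its own threshold; avoid all of them simultaneously.
The worst case stops just short of every target: 4 purple, 1 grey, 13 navy, 13 ivory, 18 brown, 3 lime, all 44 pink — 4 + 1 + 13 + 13 + 18 + 3 + 44 = 96 tokens.
One more token must push some color to its target, so 96 + 1 = 97.

97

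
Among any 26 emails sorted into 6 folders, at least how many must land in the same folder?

If each of the 6 folders held at most 4, the total would be at most 6 × 4 = 24 < 26, a contradiction.
So at least one holds ⌈26/6⌉ = 5.

5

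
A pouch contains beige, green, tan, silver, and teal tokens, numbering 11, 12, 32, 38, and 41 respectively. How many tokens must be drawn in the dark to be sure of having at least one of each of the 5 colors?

The hardest color to obtain is beige: we could draw every other token first — 134 − 11 = 123 tokens — without a single beige one.
The next draw must be beige, so 123 + 1 = 124.

124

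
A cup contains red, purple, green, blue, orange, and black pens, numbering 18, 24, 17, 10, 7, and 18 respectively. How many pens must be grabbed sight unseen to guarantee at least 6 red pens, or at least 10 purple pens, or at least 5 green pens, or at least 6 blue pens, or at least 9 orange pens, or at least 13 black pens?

43

The worst case stops just short of every target: 5 red, 9 purple, 4 green, 5 blue, all 7 orange, 12 black — 5 + 9 + 4 + 5 + 7 + 12 = 42 pens.
One more pen must push some ink color to its target, so 42 + 1 = 43.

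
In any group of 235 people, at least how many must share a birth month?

20

There are 12 months of the year, which serve as the pigeonholes.
If each of the 12 months of the year held at most 19, the total would be at most 12 × 19 = 228 < 235, a contradiction.
So at least one holds ⌈235/12⌉ = 20.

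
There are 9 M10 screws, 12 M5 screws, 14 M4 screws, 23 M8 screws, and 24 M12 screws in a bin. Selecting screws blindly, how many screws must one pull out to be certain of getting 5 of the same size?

21

The worst case takes 4 screws of each size without reaching 5 of any: 5 × 4 = 20.
The next screw must bring some size to 5, so 20 + 1 = 21.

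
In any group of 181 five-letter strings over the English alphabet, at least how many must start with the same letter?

7

The 181 five-letter strings over the English alphabet fall into 26 possible first letters.
If each of the 26 possible first letters held at most 6, the total would be at most 26 × 6 = 156 < 181, a contradiction.
So at least one holds ⌈181/26⌉ = 7.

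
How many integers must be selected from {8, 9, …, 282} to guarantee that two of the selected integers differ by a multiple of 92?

Use the pigeonhole principle on residue classes: group the integers by remainder mod 92; there are 92 residue classes, each nonempty in this range.
Choosing one from each class (92 integers) avoids any shared remainder.
One more choice must repeat a class, so two differ by a multiple of 92. Hence 92 + 1 = 93.

93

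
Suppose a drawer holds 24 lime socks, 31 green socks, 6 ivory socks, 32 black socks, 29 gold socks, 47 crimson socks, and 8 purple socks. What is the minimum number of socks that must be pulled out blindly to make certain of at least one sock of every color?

172

The hardest color to obtain is ivory: we could draw every other sock first — 177 − 6 = 171 socks — without a single ivory one.
The next draw must be ivory, so 171 + 1 = 172.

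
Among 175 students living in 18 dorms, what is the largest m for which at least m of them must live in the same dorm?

The 175 students fall into 18 dorms.
If each of the 18 dorms held at most 9, the total would be at most 18 × 9 = 162 < 175, a contradiction.
So at least one holds ⌈175/18⌉ = 10.

10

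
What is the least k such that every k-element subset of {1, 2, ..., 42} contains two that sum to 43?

22

Partition {1, …, 42} into 21 pairs: {1,42}, {2,41}, …, {21,22}.
Choosing 21 integers — say the integers 1 through 21 — takes one from each pair and avoids the property.
Choosing 22 forces two into the same pair by pigeonhole, and those sum to 43. So 22.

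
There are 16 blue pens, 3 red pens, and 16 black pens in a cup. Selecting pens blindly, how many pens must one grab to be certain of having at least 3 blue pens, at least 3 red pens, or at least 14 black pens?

The worst case stops just short of every target: 2 blue, 2 red, 13 black — 2 + 2 + 13 = 17 pens.
One more pen must push some ink color to its target, so 17 + 1 = 18.

18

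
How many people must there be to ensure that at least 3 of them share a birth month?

There are 12 months of the year acting as pigeonholes.
With 12 × 2 = 24 people we could place exactly 2 in each, with no class reaching 3.
One more forces some class to hold 3, so 24 + 1 = 25.

25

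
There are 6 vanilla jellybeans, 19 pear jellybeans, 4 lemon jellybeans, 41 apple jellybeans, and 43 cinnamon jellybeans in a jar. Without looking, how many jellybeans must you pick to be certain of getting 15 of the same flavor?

In the worst case we take at most 14 of each flavor, but all 6 vanilla and all 4 lemon (fewer than 14), giving 6 + 14 + 4 + 14 + 14 = 52.
One more jellybean then forces some flavor to 15, so 52 + 1 = 53.

53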